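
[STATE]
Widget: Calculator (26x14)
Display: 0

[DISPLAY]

                         0
┌───┬───┬───┬───┐         
│ 7 │ 8 │ 9 │ ÷ │         
├───┼───┼───┼───┤         
│ 4 │ 5 │ 6 │ × │         
├───┼───┼───┼───┤         
│ 1 │ 2 │ 3 │ - │         
├───┼───┼───┼───┤         
│ 0 │ . │ = │ + │         
├───┼───┼───┼───┤         
│ C │ MC│ MR│ M+│         
└───┴───┴───┴───┘         
                          
                          


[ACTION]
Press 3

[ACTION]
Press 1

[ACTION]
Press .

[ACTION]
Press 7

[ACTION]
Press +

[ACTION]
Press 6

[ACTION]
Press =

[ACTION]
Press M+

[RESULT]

                      37.7
┌───┬───┬───┬───┐         
│ 7 │ 8 │ 9 │ ÷ │         
├───┼───┼───┼───┤         
│ 4 │ 5 │ 6 │ × │         
├───┼───┼───┼───┤         
│ 1 │ 2 │ 3 │ - │         
├───┼───┼───┼───┤         
│ 0 │ . │ = │ + │         
├───┼───┼───┼───┤         
│ C │ MC│ MR│ M+│         
└───┴───┴───┴───┘         
                          
                          


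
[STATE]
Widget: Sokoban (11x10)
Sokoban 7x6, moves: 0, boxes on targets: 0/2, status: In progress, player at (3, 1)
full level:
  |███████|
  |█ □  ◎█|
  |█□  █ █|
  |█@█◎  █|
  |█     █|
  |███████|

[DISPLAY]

███████    
█ □  ◎█    
█□  █ █    
█@█◎  █    
█     █    
███████    
Moves: 0  0
           
           
           


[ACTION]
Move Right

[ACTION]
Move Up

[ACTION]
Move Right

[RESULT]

███████    
█□□  ◎█    
█ @ █ █    
█ █◎  █    
█     █    
███████    
Moves: 2  0
           
           
           


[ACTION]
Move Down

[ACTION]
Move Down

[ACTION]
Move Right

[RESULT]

███████    
█□□  ◎█    
█  @█ █    
█ █◎  █    
█     █    
███████    
Moves: 3  0
           
           
           


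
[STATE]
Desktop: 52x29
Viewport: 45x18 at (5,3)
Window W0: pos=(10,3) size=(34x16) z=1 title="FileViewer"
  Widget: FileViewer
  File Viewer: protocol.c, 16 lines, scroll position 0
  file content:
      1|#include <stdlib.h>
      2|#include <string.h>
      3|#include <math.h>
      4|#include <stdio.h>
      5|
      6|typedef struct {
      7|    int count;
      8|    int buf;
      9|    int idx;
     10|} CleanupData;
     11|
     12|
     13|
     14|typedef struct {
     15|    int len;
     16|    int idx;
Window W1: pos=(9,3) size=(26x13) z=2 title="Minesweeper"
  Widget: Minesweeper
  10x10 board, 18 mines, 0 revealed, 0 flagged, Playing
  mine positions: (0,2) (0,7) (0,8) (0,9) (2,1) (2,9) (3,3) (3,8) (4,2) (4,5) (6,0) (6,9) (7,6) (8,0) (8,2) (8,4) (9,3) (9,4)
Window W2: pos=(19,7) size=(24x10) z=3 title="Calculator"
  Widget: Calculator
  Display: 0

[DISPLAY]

    ┏━━━━━━━━━━━━━━━━━━━━━━━━┓━━━━━━━━┓      
    ┃ Minesweeper            ┃        ┃      
    ┠────────────────────────┨────────┨      
    ┃■■■■■■■■■■              ┃       ▲┃      
    ┃■■■■■■■■■┏━━━━━━━━━━━━━━━━━━━━━━┓┃      
    ┃■■■■■■■■■┃ Calculator           ┃┃      
    ┃■■■■■■■■■┠──────────────────────┨┃      
    ┃■■■■■■■■■┃                     0┃┃      
    ┃■■■■■■■■■┃┌───┬───┬───┬───┐     ┃┃      
    ┃■■■■■■■■■┃│ 7 │ 8 │ 9 │ ÷ │     ┃┃      
    ┃■■■■■■■■■┃├───┼───┼───┼───┤     ┃┃      
    ┃■■■■■■■■■┃│ 4 │ 5 │ 6 │ × │     ┃┃      
    ┗━━━━━━━━━┃└───┴───┴───┴───┘     ┃┃      
     ┃        ┗━━━━━━━━━━━━━━━━━━━━━━┛┃      
     ┃                               ▼┃      
     ┗━━━━━━━━━━━━━━━━━━━━━━━━━━━━━━━━┛      
                                             
                                             


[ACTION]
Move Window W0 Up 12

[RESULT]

    ┏━━━━━━━━━━━━━━━━━━━━━━━━┓       ▲┃      
    ┃ Minesweeper            ┃       █┃      
    ┠────────────────────────┨       ░┃      
    ┃■■■■■■■■■■              ┃       ░┃      
    ┃■■■■■■■■■┏━━━━━━━━━━━━━━━━━━━━━━┓┃      
    ┃■■■■■■■■■┃ Calculator           ┃┃      
    ┃■■■■■■■■■┠──────────────────────┨┃      
    ┃■■■■■■■■■┃                     0┃┃      
    ┃■■■■■■■■■┃┌───┬───┬───┬───┐     ┃┃      
    ┃■■■■■■■■■┃│ 7 │ 8 │ 9 │ ÷ │     ┃┃      
    ┃■■■■■■■■■┃├───┼───┼───┼───┤     ┃┃      
    ┃■■■■■■■■■┃│ 4 │ 5 │ 6 │ × │     ┃┃      
    ┗━━━━━━━━━┃└───┴───┴───┴───┘     ┃┛      
              ┗━━━━━━━━━━━━━━━━━━━━━━┛       
                                             
                                             
                                             
                                             


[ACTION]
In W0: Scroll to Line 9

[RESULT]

    ┏━━━━━━━━━━━━━━━━━━━━━━━━┓       ▲┃      
    ┃ Minesweeper            ┃       ░┃      
    ┠────────────────────────┨       ░┃      
    ┃■■■■■■■■■■              ┃       ░┃      
    ┃■■■■■■■■■┏━━━━━━━━━━━━━━━━━━━━━━┓┃      
    ┃■■■■■■■■■┃ Calculator           ┃┃      
    ┃■■■■■■■■■┠──────────────────────┨┃      
    ┃■■■■■■■■■┃                     0┃┃      
    ┃■■■■■■■■■┃┌───┬───┬───┬───┐     ┃┃      
    ┃■■■■■■■■■┃│ 7 │ 8 │ 9 │ ÷ │     ┃┃      
    ┃■■■■■■■■■┃├───┼───┼───┼───┤     ┃┃      
    ┃■■■■■■■■■┃│ 4 │ 5 │ 6 │ × │     ┃┃      
    ┗━━━━━━━━━┃└───┴───┴───┴───┘     ┃┛      
              ┗━━━━━━━━━━━━━━━━━━━━━━┛       
                                             
                                             
                                             
                                             


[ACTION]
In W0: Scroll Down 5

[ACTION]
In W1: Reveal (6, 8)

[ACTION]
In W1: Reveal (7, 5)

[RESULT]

    ┏━━━━━━━━━━━━━━━━━━━━━━━━┓       ▲┃      
    ┃ Minesweeper            ┃       ░┃      
    ┠────────────────────────┨       ░┃      
    ┃■■■■■■■■■■              ┃       ░┃      
    ┃■■■■■■■■■┏━━━━━━━━━━━━━━━━━━━━━━┓┃      
    ┃■■■■■■■■■┃ Calculator           ┃┃      
    ┃■■■■■■■■■┠──────────────────────┨┃      
    ┃■■■■■■■■■┃                     0┃┃      
    ┃■■■■■■■■■┃┌───┬───┬───┬───┐     ┃┃      
    ┃■■■■■■■■1┃│ 7 │ 8 │ 9 │ ÷ │     ┃┃      
    ┃■■■■■2■■■┃├───┼───┼───┼───┤     ┃┃      
    ┃■■■■■■■■■┃│ 4 │ 5 │ 6 │ × │     ┃┃      
    ┗━━━━━━━━━┃└───┴───┴───┴───┘     ┃┛      
              ┗━━━━━━━━━━━━━━━━━━━━━━┛       
                                             
                                             
                                             
                                             


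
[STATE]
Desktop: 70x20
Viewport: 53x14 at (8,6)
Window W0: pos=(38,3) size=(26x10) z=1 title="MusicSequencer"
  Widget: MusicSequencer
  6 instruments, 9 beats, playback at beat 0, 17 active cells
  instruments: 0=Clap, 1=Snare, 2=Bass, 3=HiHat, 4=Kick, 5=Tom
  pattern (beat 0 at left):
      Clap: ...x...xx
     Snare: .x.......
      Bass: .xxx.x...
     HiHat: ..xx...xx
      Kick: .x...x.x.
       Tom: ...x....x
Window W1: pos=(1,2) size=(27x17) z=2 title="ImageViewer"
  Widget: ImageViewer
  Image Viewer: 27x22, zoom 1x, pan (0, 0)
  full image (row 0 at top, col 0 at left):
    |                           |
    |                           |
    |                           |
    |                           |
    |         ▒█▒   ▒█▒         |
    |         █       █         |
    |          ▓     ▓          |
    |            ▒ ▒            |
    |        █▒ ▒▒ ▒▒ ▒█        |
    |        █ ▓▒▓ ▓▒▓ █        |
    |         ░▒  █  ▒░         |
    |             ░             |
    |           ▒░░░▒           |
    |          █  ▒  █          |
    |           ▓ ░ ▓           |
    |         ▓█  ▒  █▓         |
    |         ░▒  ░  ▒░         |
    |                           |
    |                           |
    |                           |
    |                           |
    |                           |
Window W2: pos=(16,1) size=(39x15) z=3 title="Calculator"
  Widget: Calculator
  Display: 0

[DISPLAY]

        ┃│ 7 │ 8 │ 9 │ ÷ │                    ┃      
        ┃├───┼───┼───┼───┤                    ┃      
        ┃│ 4 │ 5 │ 6 │ × │                    ┃      
   ▒█▒  ┃├───┼───┼───┼───┤                    ┃      
   █    ┃│ 1 │ 2 │ 3 │ - │                    ┃      
    ▓   ┃├───┼───┼───┼───┤                    ┃      
      ▒ ┃│ 0 │ . │ = │ + │                    ┃━━━━━━
  █▒ ▒▒ ┃├───┼───┼───┼───┤                    ┃      
  █ ▓▒▓ ┃│ C │ MC│ MR│ M+│                    ┃      
   ░▒  █┗━━━━━━━━━━━━━━━━━━━━━━━━━━━━━━━━━━━━━┛      
       ░           ┃                                 
     ▒░░░▒         ┃                                 
━━━━━━━━━━━━━━━━━━━┛                                 
                                                     


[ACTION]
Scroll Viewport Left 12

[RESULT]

 ┃              ┃│ 7 │ 8 │ 9 │ ÷ │                   
 ┃              ┃├───┼───┼───┼───┤                   
 ┃              ┃│ 4 │ 5 │ 6 │ × │                   
 ┃         ▒█▒  ┃├───┼───┼───┼───┤                   
 ┃         █    ┃│ 1 │ 2 │ 3 │ - │                   
 ┃          ▓   ┃├───┼───┼───┼───┤                   
 ┃            ▒ ┃│ 0 │ . │ = │ + │                   
 ┃        █▒ ▒▒ ┃├───┼───┼───┼───┤                   
 ┃        █ ▓▒▓ ┃│ C │ MC│ MR│ M+│                   
 ┃         ░▒  █┗━━━━━━━━━━━━━━━━━━━━━━━━━━━━━━━━━━━━
 ┃             ░           ┃                         
 ┃           ▒░░░▒         ┃                         
 ┗━━━━━━━━━━━━━━━━━━━━━━━━━┛                         
                                                     


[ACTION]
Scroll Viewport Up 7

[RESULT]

                                                     
                ┏━━━━━━━━━━━━━━━━━━━━━━━━━━━━━━━━━━━━
 ┏━━━━━━━━━━━━━━┃ Calculator                         
 ┃ ImageViewer  ┠────────────────────────────────────
 ┠──────────────┃                                    
 ┃              ┃┌───┬───┬───┬───┐                   
 ┃              ┃│ 7 │ 8 │ 9 │ ÷ │                   
 ┃              ┃├───┼───┼───┼───┤                   
 ┃              ┃│ 4 │ 5 │ 6 │ × │                   
 ┃         ▒█▒  ┃├───┼───┼───┼───┤                   
 ┃         █    ┃│ 1 │ 2 │ 3 │ - │                   
 ┃          ▓   ┃├───┼───┼───┼───┤                   
 ┃            ▒ ┃│ 0 │ . │ = │ + │                   
 ┃        █▒ ▒▒ ┃├───┼───┼───┼───┤                   


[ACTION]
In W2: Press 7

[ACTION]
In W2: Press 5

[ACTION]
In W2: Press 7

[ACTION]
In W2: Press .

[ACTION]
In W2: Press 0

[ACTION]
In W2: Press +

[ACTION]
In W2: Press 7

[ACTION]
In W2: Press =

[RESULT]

                                                     
                ┏━━━━━━━━━━━━━━━━━━━━━━━━━━━━━━━━━━━━
 ┏━━━━━━━━━━━━━━┃ Calculator                         
 ┃ ImageViewer  ┠────────────────────────────────────
 ┠──────────────┃                                  76
 ┃              ┃┌───┬───┬───┬───┐                   
 ┃              ┃│ 7 │ 8 │ 9 │ ÷ │                   
 ┃              ┃├───┼───┼───┼───┤                   
 ┃              ┃│ 4 │ 5 │ 6 │ × │                   
 ┃         ▒█▒  ┃├───┼───┼───┼───┤                   
 ┃         █    ┃│ 1 │ 2 │ 3 │ - │                   
 ┃          ▓   ┃├───┼───┼───┼───┤                   
 ┃            ▒ ┃│ 0 │ . │ = │ + │                   
 ┃        █▒ ▒▒ ┃├───┼───┼───┼───┤                   


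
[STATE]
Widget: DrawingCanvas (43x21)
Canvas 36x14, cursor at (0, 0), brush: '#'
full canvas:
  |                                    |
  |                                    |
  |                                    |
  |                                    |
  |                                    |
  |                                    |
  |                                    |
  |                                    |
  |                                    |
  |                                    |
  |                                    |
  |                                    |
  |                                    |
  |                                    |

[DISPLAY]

+                                          
                                           
                                           
                                           
                                           
                                           
                                           
                                           
                                           
                                           
                                           
                                           
                                           
                                           
                                           
                                           
                                           
                                           
                                           
                                           
                                           


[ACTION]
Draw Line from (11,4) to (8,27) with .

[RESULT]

+                                          
                                           
                                           
                                           
                                           
                                           
                                           
                                           
                        ....               
                ........                   
        ........                           
    ....                                   
                                           
                                           
                                           
                                           
                                           
                                           
                                           
                                           
                                           


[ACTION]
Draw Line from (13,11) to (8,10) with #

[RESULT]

+                                          
                                           
                                           
                                           
                                           
                                           
                                           
                                           
          #             ....               
          #     ........                   
        ..#.....                           
    ....   #                               
           #                               
           #                               
                                           
                                           
                                           
                                           
                                           
                                           
                                           


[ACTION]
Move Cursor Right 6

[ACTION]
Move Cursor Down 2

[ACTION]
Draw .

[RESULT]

                                           
                                           
      .                                    
                                           
                                           
                                           
                                           
                                           
          #             ....               
          #     ........                   
        ..#.....                           
    ....   #                               
           #                               
           #                               
                                           
                                           
                                           
                                           
                                           
                                           
                                           


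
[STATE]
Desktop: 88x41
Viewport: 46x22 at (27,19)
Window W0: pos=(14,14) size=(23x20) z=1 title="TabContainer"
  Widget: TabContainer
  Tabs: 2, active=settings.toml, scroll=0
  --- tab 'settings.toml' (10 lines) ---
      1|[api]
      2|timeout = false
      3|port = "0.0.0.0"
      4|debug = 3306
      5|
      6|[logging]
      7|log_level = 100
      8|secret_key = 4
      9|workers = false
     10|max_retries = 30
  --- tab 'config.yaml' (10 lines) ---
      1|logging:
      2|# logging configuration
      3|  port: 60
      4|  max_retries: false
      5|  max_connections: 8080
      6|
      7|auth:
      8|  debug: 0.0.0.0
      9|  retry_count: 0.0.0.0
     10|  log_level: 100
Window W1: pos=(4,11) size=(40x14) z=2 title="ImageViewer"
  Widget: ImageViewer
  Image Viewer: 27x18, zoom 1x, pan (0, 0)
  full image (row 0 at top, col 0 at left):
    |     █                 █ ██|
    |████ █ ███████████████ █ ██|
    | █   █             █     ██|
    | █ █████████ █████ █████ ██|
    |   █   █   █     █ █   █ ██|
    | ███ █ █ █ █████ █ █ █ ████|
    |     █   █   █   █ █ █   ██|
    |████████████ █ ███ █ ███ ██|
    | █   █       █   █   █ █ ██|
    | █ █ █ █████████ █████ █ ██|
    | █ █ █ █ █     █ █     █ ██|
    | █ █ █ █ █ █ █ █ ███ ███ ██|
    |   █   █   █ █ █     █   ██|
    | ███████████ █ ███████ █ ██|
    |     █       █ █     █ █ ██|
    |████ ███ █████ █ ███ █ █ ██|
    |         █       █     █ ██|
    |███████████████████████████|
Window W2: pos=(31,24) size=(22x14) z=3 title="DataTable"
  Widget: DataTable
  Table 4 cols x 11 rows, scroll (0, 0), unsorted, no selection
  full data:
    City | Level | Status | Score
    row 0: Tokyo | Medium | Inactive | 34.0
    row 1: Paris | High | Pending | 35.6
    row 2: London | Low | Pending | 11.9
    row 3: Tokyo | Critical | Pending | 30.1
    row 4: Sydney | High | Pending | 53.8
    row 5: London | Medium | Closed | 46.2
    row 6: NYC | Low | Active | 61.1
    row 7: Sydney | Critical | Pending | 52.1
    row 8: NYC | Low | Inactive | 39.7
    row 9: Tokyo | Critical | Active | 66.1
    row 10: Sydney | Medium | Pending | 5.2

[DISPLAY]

 ████           ┃                             
   ██           ┃                             
██ ██           ┃                             
 █ ██           ┃                             
 █ ██           ┃                             
━━━━┏━━━━━━━━━━━━━━━━━━━━┓                    
100 ┃ DataTable          ┃                    
 4  ┠────────────────────┨                    
lse ┃City  │Level   │Stat┃                    
= 30┃──────┼────────┼────┃                    
    ┃Tokyo │Medium  │Inac┃                    
    ┃Paris │High    │Pend┃                    
    ┃London│Low     │Pend┃                    
    ┃Tokyo │Critical│Pend┃                    
━━━━┃Sydney│High    │Pend┃                    
    ┃London│Medium  │Clos┃                    
    ┃NYC   │Low     │Acti┃                    
    ┃Sydney│Critical│Pend┃                    
    ┗━━━━━━━━━━━━━━━━━━━━┛                    
                                              
                                              
                                              


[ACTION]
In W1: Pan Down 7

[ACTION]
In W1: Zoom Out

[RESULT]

   ██           ┃                             
 █ ██           ┃                             
 █ ██           ┃                             
 █ ██           ┃                             
 █ ██           ┃                             
━━━━┏━━━━━━━━━━━━━━━━━━━━┓                    
100 ┃ DataTable          ┃                    
 4  ┠────────────────────┨                    
lse ┃City  │Level   │Stat┃                    
= 30┃──────┼────────┼────┃                    
    ┃Tokyo │Medium  │Inac┃                    
    ┃Paris │High    │Pend┃                    
    ┃London│Low     │Pend┃                    
    ┃Tokyo │Critical│Pend┃                    
━━━━┃Sydney│High    │Pend┃                    
    ┃London│Medium  │Clos┃                    
    ┃NYC   │Low     │Acti┃                    
    ┃Sydney│Critical│Pend┃                    
    ┗━━━━━━━━━━━━━━━━━━━━┛                    
                                              
                                              
                                              


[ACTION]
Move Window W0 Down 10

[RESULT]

   ██           ┃                             
 █ ██           ┃                             
 █ ██           ┃                             
 █ ██           ┃                             
 █ ██           ┃                             
━━━━┏━━━━━━━━━━━━━━━━━━━━┓                    
────┃ DataTable          ┃                    
    ┠────────────────────┨                    
lse ┃City  │Level   │Stat┃                    
0.0"┃──────┼────────┼────┃                    
    ┃Tokyo │Medium  │Inac┃                    
    ┃Paris │High    │Pend┃                    
    ┃London│Low     │Pend┃                    
100 ┃Tokyo │Critical│Pend┃                    
 4  ┃Sydney│High    │Pend┃                    
lse ┃London│Medium  │Clos┃                    
= 30┃NYC   │Low     │Acti┃                    
    ┃Sydney│Critical│Pend┃                    
    ┗━━━━━━━━━━━━━━━━━━━━┛                    
         ┃                                    
         ┃                                    
━━━━━━━━━┛                                    


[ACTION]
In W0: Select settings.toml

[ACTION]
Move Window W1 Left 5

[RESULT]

█           ┃                                 
█           ┃                                 
█           ┃                                 
█           ┃                                 
█           ┃                                 
━━━━┏━━━━━━━━━━━━━━━━━━━━┓                    
────┃ DataTable          ┃                    
    ┠────────────────────┨                    
lse ┃City  │Level   │Stat┃                    
0.0"┃──────┼────────┼────┃                    
    ┃Tokyo │Medium  │Inac┃                    
    ┃Paris │High    │Pend┃                    
    ┃London│Low     │Pend┃                    
100 ┃Tokyo │Critical│Pend┃                    
 4  ┃Sydney│High    │Pend┃                    
lse ┃London│Medium  │Clos┃                    
= 30┃NYC   │Low     │Acti┃                    
    ┃Sydney│Critical│Pend┃                    
    ┗━━━━━━━━━━━━━━━━━━━━┛                    
         ┃                                    
         ┃                                    
━━━━━━━━━┛                                    


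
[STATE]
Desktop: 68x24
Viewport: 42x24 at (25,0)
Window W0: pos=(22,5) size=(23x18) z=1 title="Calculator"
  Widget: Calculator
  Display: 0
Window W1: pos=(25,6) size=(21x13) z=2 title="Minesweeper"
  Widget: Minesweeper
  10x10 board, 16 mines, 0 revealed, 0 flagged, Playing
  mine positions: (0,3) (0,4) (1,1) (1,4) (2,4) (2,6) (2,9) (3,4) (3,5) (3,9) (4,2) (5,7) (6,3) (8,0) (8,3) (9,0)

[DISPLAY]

                                          
                                          
                                          
                                          
                                          
━━━━━━━━━━━━━━━━━━━┓                      
┏━━━━━━━━━━━━━━━━━━━┓                     
┃ Minesweeper       ┃                     
┠───────────────────┨                     
┃■■■■■■■■■■         ┃                     
┃■■■■■■■■■■         ┃                     
┃■■■■■■■■■■         ┃                     
┃■■■■■■■■■■         ┃                     
┃■■■■■■■■■■         ┃                     
┃■■■■■■■■■■         ┃                     
┃■■■■■■■■■■         ┃                     
┃■■■■■■■■■■         ┃                     
┃■■■■■■■■■■         ┃                     
┗━━━━━━━━━━━━━━━━━━━┛                     
──┴───┴───┴───┘    ┃                      
                   ┃                      
                   ┃                      
━━━━━━━━━━━━━━━━━━━┛                      
                                          


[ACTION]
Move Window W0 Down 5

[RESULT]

                                          
                                          
                                          
                                          
                                          
                                          
┏━━━━━━━━━━━━━━━━━━━┓                     
┃ Minesweeper       ┃                     
┠───────────────────┨                     
┃■■■■■■■■■■         ┃                     
┃■■■■■■■■■■         ┃                     
┃■■■■■■■■■■         ┃                     
┃■■■■■■■■■■         ┃                     
┃■■■■■■■■■■         ┃                     
┃■■■■■■■■■■         ┃                     
┃■■■■■■■■■■         ┃                     
┃■■■■■■■■■■         ┃                     
┃■■■■■■■■■■         ┃                     
┗━━━━━━━━━━━━━━━━━━━┛                     
C │ MC│ MR│ M+│    ┃                      
──┴───┴───┴───┘    ┃                      
                   ┃                      
                   ┃                      
━━━━━━━━━━━━━━━━━━━┛                      


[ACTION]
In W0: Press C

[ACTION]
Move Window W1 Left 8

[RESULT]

                                          
                                          
                                          
                                          
                                          
                                          
━━━━━━━━━━━━┓━━━━━━┓                      
eeper       ┃      ┃                      
────────────┨──────┨                      
■■■         ┃     0┃                      
■■■         ┃─┐    ┃                      
■■■         ┃ │    ┃                      
■■■         ┃─┤    ┃                      
■■■         ┃ │    ┃                      
■■■         ┃─┤    ┃                      
■■■         ┃ │    ┃                      
■■■         ┃─┤    ┃                      
■■■         ┃ │    ┃                      
━━━━━━━━━━━━┛─┤    ┃                      
C │ MC│ MR│ M+│    ┃                      
──┴───┴───┴───┘    ┃                      
                   ┃                      
                   ┃                      
━━━━━━━━━━━━━━━━━━━┛                      


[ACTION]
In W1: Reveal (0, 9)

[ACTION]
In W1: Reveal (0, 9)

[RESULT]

                                          
                                          
                                          
                                          
                                          
                                          
━━━━━━━━━━━━┓━━━━━━┓                      
eeper       ┃      ┃                      
────────────┨──────┨                      
            ┃     0┃                      
111         ┃─┐    ┃                      
■■■         ┃ │    ┃                      
■■■         ┃─┤    ┃                      
■■■         ┃ │    ┃                      
■■■         ┃─┤    ┃                      
■■■         ┃ │    ┃                      
■■■         ┃─┤    ┃                      
■■■         ┃ │    ┃                      
━━━━━━━━━━━━┛─┤    ┃                      
C │ MC│ MR│ M+│    ┃                      
──┴───┴───┴───┘    ┃                      
                   ┃                      
                   ┃                      
━━━━━━━━━━━━━━━━━━━┛                      


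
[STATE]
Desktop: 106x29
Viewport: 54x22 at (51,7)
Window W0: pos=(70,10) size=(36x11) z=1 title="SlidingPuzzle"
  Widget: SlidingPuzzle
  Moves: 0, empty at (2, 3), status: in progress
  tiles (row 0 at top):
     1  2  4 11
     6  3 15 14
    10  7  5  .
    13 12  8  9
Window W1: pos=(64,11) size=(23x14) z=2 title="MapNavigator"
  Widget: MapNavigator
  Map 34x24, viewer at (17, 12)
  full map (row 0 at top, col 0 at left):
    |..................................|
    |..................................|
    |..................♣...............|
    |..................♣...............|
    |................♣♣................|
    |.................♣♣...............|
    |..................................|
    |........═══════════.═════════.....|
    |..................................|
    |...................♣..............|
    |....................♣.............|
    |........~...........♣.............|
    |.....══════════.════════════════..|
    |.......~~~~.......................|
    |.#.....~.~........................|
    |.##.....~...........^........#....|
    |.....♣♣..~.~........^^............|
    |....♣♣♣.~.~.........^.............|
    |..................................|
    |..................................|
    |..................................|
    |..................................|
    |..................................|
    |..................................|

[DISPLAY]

                                                      
                                                      
                                                      
                   ┏━━━━━━━━━━━━━━━━━━━━━━━━━━━━━━━━━━
             ┏━━━━━━━━━━━━━━━━━━━━━┓                  
             ┃ MapNavigator        ┃──────────────────
             ┠─────────────────────┨────┐             
             ┃.═══════════.════════┃ 11 │             
             ┃.....................┃────┤             
             ┃............♣........┃ 14 │             
             ┃.............♣.......┃────┤             
             ┃.~...........♣.......┃    │             
             ┃════════.═@══════════┃────┤             
             ┃~~~~.................┃━━━━━━━━━━━━━━━━━━
             ┃~.~..................┃                  
             ┃.~...........^.......┃                  
             ┃..~.~........^^......┃                  
             ┗━━━━━━━━━━━━━━━━━━━━━┛                  
                                                      
                                                      
                                                      
                                                      


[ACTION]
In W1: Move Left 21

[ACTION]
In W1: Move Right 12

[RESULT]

                                                      
                                                      
                                                      
                   ┏━━━━━━━━━━━━━━━━━━━━━━━━━━━━━━━━━━
             ┏━━━━━━━━━━━━━━━━━━━━━┓                  
             ┃ MapNavigator        ┃──────────────────
             ┠─────────────────────┨────┐             
             ┃......═══════════.═══┃ 11 │             
             ┃.....................┃────┤             
             ┃.................♣...┃ 14 │             
             ┃..................♣..┃────┤             
             ┃......~...........♣..┃    │             
             ┃...═══════@══.═══════┃────┤             
             ┃.....~~~~............┃━━━━━━━━━━━━━━━━━━
             ┃.....~.~.............┃                  
             ┃#.....~...........^..┃                  
             ┃...♣♣..~.~........^^.┃                  
             ┗━━━━━━━━━━━━━━━━━━━━━┛                  
                                                      
                                                      
                                                      
                                                      


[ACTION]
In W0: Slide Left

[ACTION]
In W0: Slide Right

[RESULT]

                                                      
                                                      
                                                      
                   ┏━━━━━━━━━━━━━━━━━━━━━━━━━━━━━━━━━━
             ┏━━━━━━━━━━━━━━━━━━━━━┓                  
             ┃ MapNavigator        ┃──────────────────
             ┠─────────────────────┨────┐             
             ┃......═══════════.═══┃ 11 │             
             ┃.....................┃────┤             
             ┃.................♣...┃ 14 │             
             ┃..................♣..┃────┤             
             ┃......~...........♣..┃  5 │             
             ┃...═══════@══.═══════┃────┤             
             ┃.....~~~~............┃━━━━━━━━━━━━━━━━━━
             ┃.....~.~.............┃                  
             ┃#.....~...........^..┃                  
             ┃...♣♣..~.~........^^.┃                  
             ┗━━━━━━━━━━━━━━━━━━━━━┛                  
                                                      
                                                      
                                                      
                                                      
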